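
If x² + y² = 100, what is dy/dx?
Differentiate the relation implicitly: treat y = y(x) and apply the chain rule, so every y-derivative picks up a y' = dy/dx factor.

With everything moved to the left-hand side, differentiate term by term:
  d/dx[x^2] = 2x
  d/dx[y^2] = 2y·y'
  d/dx[-100] = 0

Separating the contributions that come from x directly and those that come through y:
  without y':      2x
  multiplying y':  2y

so (2x) + (2y)·y' = 0, and therefore
  dy/dx = -(2x)/(2y) = -x/y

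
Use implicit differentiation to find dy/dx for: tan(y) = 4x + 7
Take d/dx of both sides. Since y is implicitly a function of x, the chain rule attaches a y' = dy/dx factor whenever we differentiate through y.

Set F(x, y) = (left side) − (right side), so the curve is F = 0. Differentiating each term of F:
  d/dx[-4x] = -4
  d/dx[tan(y)] = y'(tan(y)^2 + 1)
  d/dx[-7] = 0

Collecting, the y'-free part is the partial derivative in x and the y' coefficient is the partial derivative in y:
  ∂F/∂x = -4
  ∂F/∂y = tan(y)^2 + 1

so d/dx[F(x, y(x))] = ∂F/∂x + (∂F/∂y)·y' = 0. Rearranging,
  dy/dx = -(∂F/∂x)/(∂F/∂y) = -(-4)/(tan(y)^2 + 1) = 4cos(y)^2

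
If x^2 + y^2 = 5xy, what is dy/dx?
Differentiate both sides with respect to x, treating y as y(x). By the chain rule, any term containing y contributes a factor of y' = dy/dx when we differentiate it.

Move every term to one side and write the relation as F(x, y) = 0. Term by term,
  d/dx[x^2] = 2x
  d/dx[-5xy] = -5x·y' - 5y
  d/dx[y^2] = 2y·y'

The pieces without y' make up ∂F/∂x and the coefficient of y' is ∂F/∂y:
  ∂F/∂x = 2x - 5y,
  ∂F/∂y = -5x + 2y.

Since d/dx[F] = ∂F/∂x + (∂F/∂y)·y' = 0, solve for y':
  (∂F/∂y)·y' = -∂F/∂x
  dy/dx = -(∂F/∂x)/(∂F/∂y) = -(2x - 5y)/(-5x + 2y) = (2x - 5y)/(5x - 2y)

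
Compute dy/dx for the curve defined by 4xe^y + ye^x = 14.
Take d/dx of both sides. Since y is implicitly a function of x, the chain rule attaches a y' = dy/dx factor whenever we differentiate through y.

Set F(x, y) = (left side) − (right side), so the curve is F = 0. Differentiating each term of F:
  d/dx[4x·e^(y)] = 4x·y'·e^(y) + 4e^(y)
  d/dx[y·e^(x)] = y·e^(x) + y'·e^(x)
  d/dx[-14] = 0

Collecting, the y'-free part is the partial derivative in x and the y' coefficient is the partial derivative in y:
  ∂F/∂x = y·e^(x) + 4e^(y)
  ∂F/∂y = 4x·e^(y) + e^(x)

so d/dx[F(x, y(x))] = ∂F/∂x + (∂F/∂y)·y' = 0. Rearranging,
  dy/dx = -(∂F/∂x)/(∂F/∂y) = -(y·e^(x) + 4e^(y))/(4x·e^(y) + e^(x)) = (-y·e^(x) - 4e^(y))/(4x·e^(y) + e^(x))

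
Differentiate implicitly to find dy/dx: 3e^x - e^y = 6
Take d/dx of both sides. Since y is implicitly a function of x, the chain rule attaches a y' = dy/dx factor whenever we differentiate through y.

Set F(x, y) = (left side) − (right side), so the curve is F = 0. Differentiating each term of F:
  d/dx[3e^(x)] = 3e^(x)
  d/dx[-e^(y)] = -y'·e^(y)
  d/dx[-6] = 0

Collecting, the y'-free part is the partial derivative in x and the y' coefficient is the partial derivative in y:
  ∂F/∂x = 3e^(x)
  ∂F/∂y = -e^(y)

so d/dx[F(x, y(x))] = ∂F/∂x + (∂F/∂y)·y' = 0. Rearranging,
  dy/dx = -(∂F/∂x)/(∂F/∂y) = -(3e^(x))/(-e^(y)) = 3e^(x - y)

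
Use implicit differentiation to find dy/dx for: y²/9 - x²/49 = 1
Apply d/dx to both sides, remembering that y depends on x. Each occurrence of y therefore brings in a y' = dy/dx via the chain rule.

With F(x, y) equal to the left-hand side minus the right, differentiate F term by term:
  d/dx[-x^2/49] = -2x/49
  d/dx[y^2/9] = 2y·y'/9
  d/dx[-1] = 0
Adding these up, d/dx[F] = 0 becomes
  (-2x/49) + (2y/9)·y' = 0,
so isolating y',
  dy/dx = -(-2x/49)/(2y/9) = 9x/(49y)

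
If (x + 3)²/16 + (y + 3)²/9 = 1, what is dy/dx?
Differentiate the relation implicitly: treat y = y(x) and apply the chain rule, so every y-derivative picks up a y' = dy/dx factor.

With everything moved to the left-hand side, differentiate term by term:
  d/dx[(x + 3)^2/16] = x/8 + 3/8
  d/dx[(y + 3)^2/9] = 2·y'(y + 3)/9
  d/dx[-1] = 0

Separating the contributions that come from x directly and those that come through y:
  without y':      x/8 + 3/8
  multiplying y':  2y/9 + 2/3

so (x/8 + 3/8) + (2y/9 + 2/3)·y' = 0, and therefore
  dy/dx = -(x/8 + 3/8)/(2y/9 + 2/3)
        = -((x + 3)/8)/(2(y + 3)/9) = 9(-x - 3)/(16(y + 3))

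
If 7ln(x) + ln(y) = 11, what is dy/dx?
Differentiate the relation implicitly: treat y = y(x) and apply the chain rule, so every y-derivative picks up a y' = dy/dx factor.

With everything moved to the left-hand side, differentiate term by term:
  d/dx[7ln(x)] = 7/x
  d/dx[ln(y)] = y'/y
  d/dx[-11] = 0

Separating the contributions that come from x directly and those that come through y:
  without y':      7/x
  multiplying y':  1/y

so (7/x) + (1/y)·y' = 0, and therefore
  dy/dx = -(7/x)/(1/y) = -7y/x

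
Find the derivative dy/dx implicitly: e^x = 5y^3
Differentiate both sides with respect to x, treating y as y(x). By the chain rule, any term containing y contributes a factor of y' = dy/dx when we differentiate it.

Move every term to one side and write the relation as F(x, y) = 0. Term by term,
  d/dx[-5y^3] = -15y^2·y'
  d/dx[e^(x)] = e^(x)

The pieces without y' make up ∂F/∂x and the coefficient of y' is ∂F/∂y:
  ∂F/∂x = e^(x),
  ∂F/∂y = -15y^2.

Since d/dx[F] = ∂F/∂x + (∂F/∂y)·y' = 0, solve for y':
  (∂F/∂y)·y' = -∂F/∂x
  dy/dx = -(∂F/∂x)/(∂F/∂y) = -(e^(x))/(-15y^2) = e^(x)/(15y^2)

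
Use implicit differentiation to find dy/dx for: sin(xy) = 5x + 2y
Differentiate both sides with respect to x, treating y as y(x). By the chain rule, any term containing y contributes a factor of y' = dy/dx when we differentiate it.

Move every term to one side and write the relation as F(x, y) = 0. Term by term,
  d/dx[-5x] = -5
  d/dx[-2y] = -2·y'
  d/dx[sin(xy)] = (x·y' + y)·cos(xy)

The pieces without y' make up ∂F/∂x and the coefficient of y' is ∂F/∂y:
  ∂F/∂x = y·cos(xy) - 5,
  ∂F/∂y = x·cos(xy) - 2.

Since d/dx[F] = ∂F/∂x + (∂F/∂y)·y' = 0, solve for y':
  (∂F/∂y)·y' = -∂F/∂x
  dy/dx = -(∂F/∂x)/(∂F/∂y) = -(y·cos(xy) - 5)/(x·cos(xy) - 2) = (-y·cos(xy) + 5)/(x·cos(xy) - 2)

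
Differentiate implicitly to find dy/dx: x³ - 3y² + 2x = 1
Differentiate both sides with respect to x, treating y as y(x). By the chain rule, any term containing y contributes a factor of y' = dy/dx when we differentiate it.

Move every term to one side and write the relation as F(x, y) = 0. Term by term,
  d/dx[x^3] = 3x^2
  d/dx[2x] = 2
  d/dx[-3y^2] = -6y·y'
  d/dx[-1] = 0

The pieces without y' make up ∂F/∂x and the coefficient of y' is ∂F/∂y:
  ∂F/∂x = 3x^2 + 2,
  ∂F/∂y = -6y.

Since d/dx[F] = ∂F/∂x + (∂F/∂y)·y' = 0, solve for y':
  (∂F/∂y)·y' = -∂F/∂x
  dy/dx = -(∂F/∂x)/(∂F/∂y) = -(3x^2 + 2)/(-6y) = (3x^2 + 2)/(6y)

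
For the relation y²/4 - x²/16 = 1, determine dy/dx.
Differentiate the relation implicitly: treat y = y(x) and apply the chain rule, so every y-derivative picks up a y' = dy/dx factor.

With everything moved to the left-hand side, differentiate term by term:
  d/dx[-x^2/16] = -x/8
  d/dx[y^2/4] = y·y'/2
  d/dx[-1] = 0

Separating the contributions that come from x directly and those that come through y:
  without y':      -x/8
  multiplying y':  y/2

so (-x/8) + (y/2)·y' = 0, and therefore
  dy/dx = -(-x/8)/(y/2) = x/(4y)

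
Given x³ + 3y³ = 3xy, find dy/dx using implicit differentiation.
Differentiate both sides with respect to x, treating y as y(x). By the chain rule, any term containing y contributes a factor of y' = dy/dx when we differentiate it.

Move every term to one side and write the relation as F(x, y) = 0. Term by term,
  d/dx[x^3] = 3x^2
  d/dx[-3xy] = -3x·y' - 3y
  d/dx[3y^3] = 9y^2·y'

The pieces without y' make up ∂F/∂x and the coefficient of y' is ∂F/∂y:
  ∂F/∂x = 3x^2 - 3y,
  ∂F/∂y = -3x + 9y^2.

Since d/dx[F] = ∂F/∂x + (∂F/∂y)·y' = 0, solve for y':
  (∂F/∂y)·y' = -∂F/∂x
  dy/dx = -(∂F/∂x)/(∂F/∂y) = -(3x^2 - 3y)/(-3x + 9y^2) = (x^2 - y)/(x - 3y^2)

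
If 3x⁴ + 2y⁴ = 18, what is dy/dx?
Take d/dx of both sides. Since y is implicitly a function of x, the chain rule attaches a y' = dy/dx factor whenever we differentiate through y.

Set F(x, y) = (left side) − (right side), so the curve is F = 0. Differentiating each term of F:
  d/dx[3x^4] = 12x^3
  d/dx[2y^4] = 8y^3·y'
  d/dx[-18] = 0

Collecting, the y'-free part is the partial derivative in x and the y' coefficient is the partial derivative in y:
  ∂F/∂x = 12x^3
  ∂F/∂y = 8y^3

so d/dx[F(x, y(x))] = ∂F/∂x + (∂F/∂y)·y' = 0. Rearranging,
  dy/dx = -(∂F/∂x)/(∂F/∂y) = -(12x^3)/(8y^3) = -3x^3/(2y^3)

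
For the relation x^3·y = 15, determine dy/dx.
Apply d/dx to both sides, remembering that y depends on x. Each occurrence of y therefore brings in a y' = dy/dx via the chain rule.

With F(x, y) equal to the left-hand side minus the right, differentiate F term by term:
  d/dx[x^3y] = x^3·y' + 3x^2y
  d/dx[-15] = 0
Adding these up, d/dx[F] = 0 becomes
  (3x^2y) + (x^3)·y' = 0,
so isolating y',
  dy/dx = -(3x^2y)/(x^3) = -3y/x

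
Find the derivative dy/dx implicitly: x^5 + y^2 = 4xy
Take d/dx of both sides. Since y is implicitly a function of x, the chain rule attaches a y' = dy/dx factor whenever we differentiate through y.

Set F(x, y) = (left side) − (right side), so the curve is F = 0. Differentiating each term of F:
  d/dx[x^5] = 5x^4
  d/dx[-4xy] = -4x·y' - 4y
  d/dx[y^2] = 2y·y'

Collecting, the y'-free part is the partial derivative in x and the y' coefficient is the partial derivative in y:
  ∂F/∂x = 5x^4 - 4y
  ∂F/∂y = -4x + 2y

so d/dx[F(x, y(x))] = ∂F/∂x + (∂F/∂y)·y' = 0. Rearranging,
  dy/dx = -(∂F/∂x)/(∂F/∂y) = -(5x^4 - 4y)/(-4x + 2y) = (5x^4 - 4y)/(2(2x - y))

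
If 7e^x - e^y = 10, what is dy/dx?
Take d/dx of both sides. Since y is implicitly a function of x, the chain rule attaches a y' = dy/dx factor whenever we differentiate through y.

Set F(x, y) = (left side) − (right side), so the curve is F = 0. Differentiating each term of F:
  d/dx[7e^(x)] = 7e^(x)
  d/dx[-e^(y)] = -y'·e^(y)
  d/dx[-10] = 0

Collecting, the y'-free part is the partial derivative in x and the y' coefficient is the partial derivative in y:
  ∂F/∂x = 7e^(x)
  ∂F/∂y = -e^(y)

so d/dx[F(x, y(x))] = ∂F/∂x + (∂F/∂y)·y' = 0. Rearranging,
  dy/dx = -(∂F/∂x)/(∂F/∂y) = -(7e^(x))/(-e^(y)) = 7e^(x - y)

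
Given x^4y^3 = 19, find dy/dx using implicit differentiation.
Differentiate the relation implicitly: treat y = y(x) and apply the chain rule, so every y-derivative picks up a y' = dy/dx factor.

With everything moved to the left-hand side, differentiate term by term:
  d/dx[x^4y^3] = 3x^4y^2·y' + 4x^3y^3
  d/dx[-19] = 0

Separating the contributions that come from x directly and those that come through y:
  without y':      4x^3y^3
  multiplying y':  3x^4y^2

so (4x^3y^3) + (3x^4y^2)·y' = 0, and therefore
  dy/dx = -(4x^3y^3)/(3x^4y^2) = -4y/(3x)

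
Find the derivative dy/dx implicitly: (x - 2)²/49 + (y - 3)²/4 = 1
Differentiate the relation implicitly: treat y = y(x) and apply the chain rule, so every y-derivative picks up a y' = dy/dx factor.

With everything moved to the left-hand side, differentiate term by term:
  d/dx[(x - 2)^2/49] = 2x/49 - 4/49
  d/dx[(y - 3)^2/4] = y'(y - 3)/2
  d/dx[-1] = 0

Separating the contributions that come from x directly and those that come through y:
  without y':      2x/49 - 4/49
  multiplying y':  y/2 - 3/2

so (2x/49 - 4/49) + (y/2 - 3/2)·y' = 0, and therefore
  dy/dx = -(2x/49 - 4/49)/(y/2 - 3/2)
        = -(2(x - 2)/49)/((y - 3)/2) = 4(2 - x)/(49(y - 3))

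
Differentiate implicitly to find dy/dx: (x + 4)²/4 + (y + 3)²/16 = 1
Differentiate both sides with respect to x, treating y as y(x). By the chain rule, any term containing y contributes a factor of y' = dy/dx when we differentiate it.

Move every term to one side and write the relation as F(x, y) = 0. Term by term,
  d/dx[(x + 4)^2/4] = x/2 + 2
  d/dx[(y + 3)^2/16] = y'(y + 3)/8
  d/dx[-1] = 0

The pieces without y' make up ∂F/∂x and the coefficient of y' is ∂F/∂y:
  ∂F/∂x = x/2 + 2,
  ∂F/∂y = y/8 + 3/8.

Since d/dx[F] = ∂F/∂x + (∂F/∂y)·y' = 0, solve for y':
  (∂F/∂y)·y' = -∂F/∂x
  dy/dx = -(∂F/∂x)/(∂F/∂y) = -(x/2 + 2)/(y/8 + 3/8)
        = -((x + 4)/2)/((y + 3)/8) = 4(-x - 4)/(y + 3)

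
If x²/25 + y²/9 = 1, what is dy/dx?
Take d/dx of both sides. Since y is implicitly a function of x, the chain rule attaches a y' = dy/dx factor whenever we differentiate through y.

Set F(x, y) = (left side) − (right side), so the curve is F = 0. Differentiating each term of F:
  d/dx[x^2/25] = 2x/25
  d/dx[y^2/9] = 2y·y'/9
  d/dx[-1] = 0

Collecting, the y'-free part is the partial derivative in x and the y' coefficient is the partial derivative in y:
  ∂F/∂x = 2x/25
  ∂F/∂y = 2y/9

so d/dx[F(x, y(x))] = ∂F/∂x + (∂F/∂y)·y' = 0. Rearranging,
  dy/dx = -(∂F/∂x)/(∂F/∂y) = -(2x/25)/(2y/9) = -9x/(25y)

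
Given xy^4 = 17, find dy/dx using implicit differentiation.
Apply d/dx to both sides, remembering that y depends on x. Each occurrence of y therefore brings in a y' = dy/dx via the chain rule.

With F(x, y) equal to the left-hand side minus the right, differentiate F term by term:
  d/dx[xy^4] = 4xy^3·y' + y^4
  d/dx[-17] = 0
Adding these up, d/dx[F] = 0 becomes
  (y^4) + (4xy^3)·y' = 0,
so isolating y',
  dy/dx = -(y^4)/(4xy^3) = -y/(4x)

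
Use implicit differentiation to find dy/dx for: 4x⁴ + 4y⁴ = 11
Apply d/dx to both sides, remembering that y depends on x. Each occurrence of y therefore brings in a y' = dy/dx via the chain rule.

With F(x, y) equal to the left-hand side minus the right, differentiate F term by term:
  d/dx[4x^4] = 16x^3
  d/dx[4y^4] = 16y^3·y'
  d/dx[-11] = 0
Adding these up, d/dx[F] = 0 becomes
  (16x^3) + (16y^3)·y' = 0,
so isolating y',
  dy/dx = -(16x^3)/(16y^3) = -x^3/y^3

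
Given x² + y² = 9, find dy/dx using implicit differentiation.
Differentiate both sides with respect to x, treating y as y(x). By the chain rule, any term containing y contributes a factor of y' = dy/dx when we differentiate it.

Move every term to one side and write the relation as F(x, y) = 0. Term by term,
  d/dx[x^2] = 2x
  d/dx[y^2] = 2y·y'
  d/dx[-9] = 0

The pieces without y' make up ∂F/∂x and the coefficient of y' is ∂F/∂y:
  ∂F/∂x = 2x,
  ∂F/∂y = 2y.

Since d/dx[F] = ∂F/∂x + (∂F/∂y)·y' = 0, solve for y':
  (∂F/∂y)·y' = -∂F/∂x
  dy/dx = -(∂F/∂x)/(∂F/∂y) = -(2x)/(2y) = -x/y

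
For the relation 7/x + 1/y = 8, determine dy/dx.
Differentiate the relation implicitly: treat y = y(x) and apply the chain rule, so every y-derivative picks up a y' = dy/dx factor.

With everything moved to the left-hand side, differentiate term by term:
  d/dx[1/y] = -y'/y^2
  d/dx[7/x] = -7/x^2
  d/dx[-8] = 0

Separating the contributions that come from x directly and those that come through y:
  without y':      -7/x^2
  multiplying y':  -1/y^2

so (-7/x^2) + (-1/y^2)·y' = 0, and therefore
  dy/dx = -(-7/x^2)/(-1/y^2) = -7y^2/x^2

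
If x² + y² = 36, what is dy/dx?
Take d/dx of both sides. Since y is implicitly a function of x, the chain rule attaches a y' = dy/dx factor whenever we differentiate through y.

Set F(x, y) = (left side) − (right side), so the curve is F = 0. Differentiating each term of F:
  d/dx[x^2] = 2x
  d/dx[y^2] = 2y·y'
  d/dx[-36] = 0

Collecting, the y'-free part is the partial derivative in x and the y' coefficient is the partial derivative in y:
  ∂F/∂x = 2x
  ∂F/∂y = 2y

so d/dx[F(x, y(x))] = ∂F/∂x + (∂F/∂y)·y' = 0. Rearranging,
  dy/dx = -(∂F/∂x)/(∂F/∂y) = -(2x)/(2y) = -x/y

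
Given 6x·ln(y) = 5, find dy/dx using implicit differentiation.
Apply d/dx to both sides, remembering that y depends on x. Each occurrence of y therefore brings in a y' = dy/dx via the chain rule.

With F(x, y) equal to the left-hand side minus the right, differentiate F term by term:
  d/dx[6x·ln(y)] = 6x·y'/y + 6ln(y)
  d/dx[-5] = 0
Adding these up, d/dx[F] = 0 becomes
  (6ln(y)) + (6x/y)·y' = 0,
so isolating y',
  dy/dx = -(6ln(y))/(6x/y) = -y·ln(y)/x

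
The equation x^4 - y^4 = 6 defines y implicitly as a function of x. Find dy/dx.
Differentiate the relation implicitly: treat y = y(x) and apply the chain rule, so every y-derivative picks up a y' = dy/dx factor.

With everything moved to the left-hand side, differentiate term by term:
  d/dx[x^4] = 4x^3
  d/dx[-y^4] = -4y^3·y'
  d/dx[-6] = 0

Separating the contributions that come from x directly and those that come through y:
  without y':      4x^3
  multiplying y':  -4y^3

so (4x^3) + (-4y^3)·y' = 0, and therefore
  dy/dx = -(4x^3)/(-4y^3) = x^3/y^3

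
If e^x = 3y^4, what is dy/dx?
Differentiate the relation implicitly: treat y = y(x) and apply the chain rule, so every y-derivative picks up a y' = dy/dx factor.

With everything moved to the left-hand side, differentiate term by term:
  d/dx[-3y^4] = -12y^3·y'
  d/dx[e^(x)] = e^(x)

Separating the contributions that come from x directly and those that come through y:
  without y':      e^(x)
  multiplying y':  -12y^3

so (e^(x)) + (-12y^3)·y' = 0, and therefore
  dy/dx = -(e^(x))/(-12y^3) = e^(x)/(12y^3)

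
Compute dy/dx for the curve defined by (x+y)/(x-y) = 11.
Differentiate the relation implicitly: treat y = y(x) and apply the chain rule, so every y-derivative picks up a y' = dy/dx factor.

With everything moved to the left-hand side, differentiate term by term:
  d/dx[(x + y)/(x - y)] = (y' + 1)/(x - y) + (x + y)(y' - 1)/(x - y)^2
  d/dx[-11] = 0

Separating the contributions that come from x directly and those that come through y:
  without y':      1/(x - y) - (x + y)/(x - y)^2
  multiplying y':  1/(x - y) + (x + y)/(x - y)^2

so (1/(x - y) - (x + y)/(x - y)^2) + (1/(x - y) + (x + y)/(x - y)^2)·y' = 0, and therefore
  dy/dx = -(1/(x - y) - (x + y)/(x - y)^2)/(1/(x - y) + (x + y)/(x - y)^2)
        = -(-2y/(x - y)^2)/(2x/(x - y)^2) = y/x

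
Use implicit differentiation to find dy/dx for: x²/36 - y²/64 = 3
Take d/dx of both sides. Since y is implicitly a function of x, the chain rule attaches a y' = dy/dx factor whenever we differentiate through y.

Set F(x, y) = (left side) − (right side), so the curve is F = 0. Differentiating each term of F:
  d/dx[x^2/36] = x/18
  d/dx[-y^2/64] = -y·y'/32
  d/dx[-3] = 0

Collecting, the y'-free part is the partial derivative in x and the y' coefficient is the partial derivative in y:
  ∂F/∂x = x/18
  ∂F/∂y = -y/32

so d/dx[F(x, y(x))] = ∂F/∂x + (∂F/∂y)·y' = 0. Rearranging,
  dy/dx = -(∂F/∂x)/(∂F/∂y) = -(x/18)/(-y/32) = 16x/(9y)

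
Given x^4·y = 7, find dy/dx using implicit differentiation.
Take d/dx of both sides. Since y is implicitly a function of x, the chain rule attaches a y' = dy/dx factor whenever we differentiate through y.

Set F(x, y) = (left side) − (right side), so the curve is F = 0. Differentiating each term of F:
  d/dx[x^4y] = x^4·y' + 4x^3y
  d/dx[-7] = 0

Collecting, the y'-free part is the partial derivative in x and the y' coefficient is the partial derivative in y:
  ∂F/∂x = 4x^3y
  ∂F/∂y = x^4

so d/dx[F(x, y(x))] = ∂F/∂x + (∂F/∂y)·y' = 0. Rearranging,
  dy/dx = -(∂F/∂x)/(∂F/∂y) = -(4x^3y)/(x^4) = -4y/x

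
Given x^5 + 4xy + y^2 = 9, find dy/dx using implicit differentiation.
Take d/dx of both sides. Since y is implicitly a function of x, the chain rule attaches a y' = dy/dx factor whenever we differentiate through y.

Set F(x, y) = (left side) − (right side), so the curve is F = 0. Differentiating each term of F:
  d/dx[x^5] = 5x^4
  d/dx[4xy] = 4x·y' + 4y
  d/dx[y^2] = 2y·y'
  d/dx[-9] = 0

Collecting, the y'-free part is the partial derivative in x and the y' coefficient is the partial derivative in y:
  ∂F/∂x = 5x^4 + 4y
  ∂F/∂y = 4x + 2y

so d/dx[F(x, y(x))] = ∂F/∂x + (∂F/∂y)·y' = 0. Rearranging,
  dy/dx = -(∂F/∂x)/(∂F/∂y) = -(5x^4 + 4y)/(4x + 2y) = (-5x^4 - 4y)/(2(2x + y))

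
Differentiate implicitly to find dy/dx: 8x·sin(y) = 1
Take d/dx of both sides. Since y is implicitly a function of x, the chain rule attaches a y' = dy/dx factor whenever we differentiate through y.

Set F(x, y) = (left side) − (right side), so the curve is F = 0. Differentiating each term of F:
  d/dx[8x·sin(y)] = 8x·y'·cos(y) + 8sin(y)
  d/dx[-1] = 0

Collecting, the y'-free part is the partial derivative in x and the y' coefficient is the partial derivative in y:
  ∂F/∂x = 8sin(y)
  ∂F/∂y = 8x·cos(y)

so d/dx[F(x, y(x))] = ∂F/∂x + (∂F/∂y)·y' = 0. Rearranging,
  dy/dx = -(∂F/∂x)/(∂F/∂y) = -(8sin(y))/(8x·cos(y)) = -tan(y)/x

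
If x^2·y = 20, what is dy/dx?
Differentiate the relation implicitly: treat y = y(x) and apply the chain rule, so every y-derivative picks up a y' = dy/dx factor.

With everything moved to the left-hand side, differentiate term by term:
  d/dx[x^2y] = x^2·y' + 2xy
  d/dx[-20] = 0

Separating the contributions that come from x directly and those that come through y:
  without y':      2xy
  multiplying y':  x^2

so (2xy) + (x^2)·y' = 0, and therefore
  dy/dx = -(2xy)/(x^2) = -2y/x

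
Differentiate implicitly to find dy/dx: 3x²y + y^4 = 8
Take d/dx of both sides. Since y is implicitly a function of x, the chain rule attaches a y' = dy/dx factor whenever we differentiate through y.

Set F(x, y) = (left side) − (right side), so the curve is F = 0. Differentiating each term of F:
  d/dx[3x^2y] = 3x^2·y' + 6xy
  d/dx[y^4] = 4y^3·y'
  d/dx[-8] = 0

Collecting, the y'-free part is the partial derivative in x and the y' coefficient is the partial derivative in y:
  ∂F/∂x = 6xy
  ∂F/∂y = 3x^2 + 4y^3

so d/dx[F(x, y(x))] = ∂F/∂x + (∂F/∂y)·y' = 0. Rearranging,
  dy/dx = -(∂F/∂x)/(∂F/∂y) = -(6xy)/(3x^2 + 4y^3) = -6xy/(3x^2 + 4y^3)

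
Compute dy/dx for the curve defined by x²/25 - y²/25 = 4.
Differentiate the relation implicitly: treat y = y(x) and apply the chain rule, so every y-derivative picks up a y' = dy/dx factor.

With everything moved to the left-hand side, differentiate term by term:
  d/dx[x^2/25] = 2x/25
  d/dx[-y^2/25] = -2y·y'/25
  d/dx[-4] = 0

Separating the contributions that come from x directly and those that come through y:
  without y':      2x/25
  multiplying y':  -2y/25

so (2x/25) + (-2y/25)·y' = 0, and therefore
  dy/dx = -(2x/25)/(-2y/25) = x/y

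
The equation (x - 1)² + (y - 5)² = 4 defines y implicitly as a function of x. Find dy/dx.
Differentiate both sides with respect to x, treating y as y(x). By the chain rule, any term containing y contributes a factor of y' = dy/dx when we differentiate it.

Move every term to one side and write the relation as F(x, y) = 0. Term by term,
  d/dx[(x - 1)^2] = 2x - 2
  d/dx[(y - 5)^2] = 2·y'(y - 5)
  d/dx[-4] = 0

The pieces without y' make up ∂F/∂x and the coefficient of y' is ∂F/∂y:
  ∂F/∂x = 2x - 2,
  ∂F/∂y = 2y - 10.

Since d/dx[F] = ∂F/∂x + (∂F/∂y)·y' = 0, solve for y':
  (∂F/∂y)·y' = -∂F/∂x
  dy/dx = -(∂F/∂x)/(∂F/∂y) = -(2x - 2)/(2y - 10) = (1 - x)/(y - 5)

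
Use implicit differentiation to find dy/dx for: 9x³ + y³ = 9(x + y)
Take d/dx of both sides. Since y is implicitly a function of x, the chain rule attaches a y' = dy/dx factor whenever we differentiate through y.

Set F(x, y) = (left side) − (right side), so the curve is F = 0. Differentiating each term of F:
  d/dx[9x^3] = 27x^2
  d/dx[-9x] = -9
  d/dx[y^3] = 3y^2·y'
  d/dx[-9y] = -9·y'

Collecting, the y'-free part is the partial derivative in x and the y' coefficient is the partial derivative in y:
  ∂F/∂x = 27x^2 - 9
  ∂F/∂y = 3y^2 - 9

so d/dx[F(x, y(x))] = ∂F/∂x + (∂F/∂y)·y' = 0. Rearranging,
  dy/dx = -(∂F/∂x)/(∂F/∂y) = -(27x^2 - 9)/(3y^2 - 9) = 3(1 - 3x^2)/(y^2 - 3)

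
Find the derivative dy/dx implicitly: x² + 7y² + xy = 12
Differentiate the relation implicitly: treat y = y(x) and apply the chain rule, so every y-derivative picks up a y' = dy/dx factor.

With everything moved to the left-hand side, differentiate term by term:
  d/dx[x^2] = 2x
  d/dx[xy] = x·y' + y
  d/dx[7y^2] = 14y·y'
  d/dx[-12] = 0

Separating the contributions that come from x directly and those that come through y:
  without y':      2x + y
  multiplying y':  x + 14y

so (2x + y) + (x + 14y)·y' = 0, and therefore
  dy/dx = -(2x + y)/(x + 14y) = (-2x - y)/(x + 14y)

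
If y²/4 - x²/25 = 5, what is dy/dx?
Apply d/dx to both sides, remembering that y depends on x. Each occurrence of y therefore brings in a y' = dy/dx via the chain rule.

With F(x, y) equal to the left-hand side minus the right, differentiate F term by term:
  d/dx[-x^2/25] = -2x/25
  d/dx[y^2/4] = y·y'/2
  d/dx[-5] = 0
Adding these up, d/dx[F] = 0 becomes
  (-2x/25) + (y/2)·y' = 0,
so isolating y',
  dy/dx = -(-2x/25)/(y/2) = 4x/(25y)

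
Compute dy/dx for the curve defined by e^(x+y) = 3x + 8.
Differentiate both sides with respect to x, treating y as y(x). By the chain rule, any term containing y contributes a factor of y' = dy/dx when we differentiate it.

Move every term to one side and write the relation as F(x, y) = 0. Term by term,
  d/dx[-3x] = -3
  d/dx[e^(x + y)] = (y' + 1)·e^(x + y)
  d/dx[-8] = 0

The pieces without y' make up ∂F/∂x and the coefficient of y' is ∂F/∂y:
  ∂F/∂x = e^(x + y) - 3,
  ∂F/∂y = e^(x + y).

Since d/dx[F] = ∂F/∂x + (∂F/∂y)·y' = 0, solve for y':
  (∂F/∂y)·y' = -∂F/∂x
  dy/dx = -(∂F/∂x)/(∂F/∂y) = -(e^(x + y) - 3)/(e^(x + y)) = 3e^(-x - y) - 1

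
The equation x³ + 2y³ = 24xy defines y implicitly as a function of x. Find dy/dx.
Take d/dx of both sides. Since y is implicitly a function of x, the chain rule attaches a y' = dy/dx factor whenever we differentiate through y.

Set F(x, y) = (left side) − (right side), so the curve is F = 0. Differentiating each term of F:
  d/dx[x^3] = 3x^2
  d/dx[-24xy] = -24x·y' - 24y
  d/dx[2y^3] = 6y^2·y'

Collecting, the y'-free part is the partial derivative in x and the y' coefficient is the partial derivative in y:
  ∂F/∂x = 3x^2 - 24y
  ∂F/∂y = -24x + 6y^2

so d/dx[F(x, y(x))] = ∂F/∂x + (∂F/∂y)·y' = 0. Rearranging,
  dy/dx = -(∂F/∂x)/(∂F/∂y) = -(3x^2 - 24y)/(-24x + 6y^2) = (x^2 - 8y)/(2(4x - y^2))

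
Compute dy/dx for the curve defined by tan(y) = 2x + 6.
Differentiate both sides with respect to x, treating y as y(x). By the chain rule, any term containing y contributes a factor of y' = dy/dx when we differentiate it.

Move every term to one side and write the relation as F(x, y) = 0. Term by term,
  d/dx[-2x] = -2
  d/dx[tan(y)] = y'(tan(y)^2 + 1)
  d/dx[-6] = 0

The pieces without y' make up ∂F/∂x and the coefficient of y' is ∂F/∂y:
  ∂F/∂x = -2,
  ∂F/∂y = tan(y)^2 + 1.

Since d/dx[F] = ∂F/∂x + (∂F/∂y)·y' = 0, solve for y':
  (∂F/∂y)·y' = -∂F/∂x
  dy/dx = -(∂F/∂x)/(∂F/∂y) = -(-2)/(tan(y)^2 + 1) = 2cos(y)^2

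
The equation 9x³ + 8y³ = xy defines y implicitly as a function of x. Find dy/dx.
Differentiate both sides with respect to x, treating y as y(x). By the chain rule, any term containing y contributes a factor of y' = dy/dx when we differentiate it.

Move every term to one side and write the relation as F(x, y) = 0. Term by term,
  d/dx[9x^3] = 27x^2
  d/dx[-xy] = -x·y' - y
  d/dx[8y^3] = 24y^2·y'

The pieces without y' make up ∂F/∂x and the coefficient of y' is ∂F/∂y:
  ∂F/∂x = 27x^2 - y,
  ∂F/∂y = -x + 24y^2.

Since d/dx[F] = ∂F/∂x + (∂F/∂y)·y' = 0, solve for y':
  (∂F/∂y)·y' = -∂F/∂x
  dy/dx = -(∂F/∂x)/(∂F/∂y) = -(27x^2 - y)/(-x + 24y^2) = (27x^2 - y)/(x - 24y^2)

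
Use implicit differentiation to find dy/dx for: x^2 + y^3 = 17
Apply d/dx to both sides, remembering that y depends on x. Each occurrence of y therefore brings in a y' = dy/dx via the chain rule.

With F(x, y) equal to the left-hand side minus the right, differentiate F term by term:
  d/dx[x^2] = 2x
  d/dx[y^3] = 3y^2·y'
  d/dx[-17] = 0
Adding these up, d/dx[F] = 0 becomes
  (2x) + (3y^2)·y' = 0,
so isolating y',
  dy/dx = -(2x)/(3y^2) = -2x/(3y^2)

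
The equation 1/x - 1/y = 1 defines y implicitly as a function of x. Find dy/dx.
Take d/dx of both sides. Since y is implicitly a function of x, the chain rule attaches a y' = dy/dx factor whenever we differentiate through y.

Set F(x, y) = (left side) − (right side), so the curve is F = 0. Differentiating each term of F:
  d/dx[-1/y] = y'/y^2
  d/dx[1/x] = -1/x^2
  d/dx[-1] = 0

Collecting, the y'-free part is the partial derivative in x and the y' coefficient is the partial derivative in y:
  ∂F/∂x = -1/x^2
  ∂F/∂y = y^(-2)

so d/dx[F(x, y(x))] = ∂F/∂x + (∂F/∂y)·y' = 0. Rearranging,
  dy/dx = -(∂F/∂x)/(∂F/∂y) = -(-1/x^2)/(y^(-2)) = y^2/x^2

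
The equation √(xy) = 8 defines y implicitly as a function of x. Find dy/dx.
Apply d/dx to both sides, remembering that y depends on x. Each occurrence of y therefore brings in a y' = dy/dx via the chain rule.

With F(x, y) equal to the left-hand side minus the right, differentiate F term by term:
  d/dx[√(xy)] = √(xy)(x·y'/2 + y/2)/(xy)
  d/dx[-8] = 0
Adding these up, d/dx[F] = 0 becomes
  (√(xy)/(2x)) + (√(xy)/(2y))·y' = 0,
so isolating y',
  dy/dx = -(√(xy)/(2x))/(√(xy)/(2y)) = -y/x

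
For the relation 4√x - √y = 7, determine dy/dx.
Take d/dx of both sides. Since y is implicitly a function of x, the chain rule attaches a y' = dy/dx factor whenever we differentiate through y.

Set F(x, y) = (left side) − (right side), so the curve is F = 0. Differentiating each term of F:
  d/dx[4√(x)] = 2/√(x)
  d/dx[-√(y)] = -y'/(2√(y))
  d/dx[-7] = 0

Collecting, the y'-free part is the partial derivative in x and the y' coefficient is the partial derivative in y:
  ∂F/∂x = 2/√(x)
  ∂F/∂y = -1/(2√(y))

so d/dx[F(x, y(x))] = ∂F/∂x + (∂F/∂y)·y' = 0. Rearranging,
  dy/dx = -(∂F/∂x)/(∂F/∂y) = -(2/√(x))/(-1/(2√(y))) = 4√(y)/√(x)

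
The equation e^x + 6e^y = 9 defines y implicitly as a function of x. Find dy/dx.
Differentiate both sides with respect to x, treating y as y(x). By the chain rule, any term containing y contributes a factor of y' = dy/dx when we differentiate it.

Move every term to one side and write the relation as F(x, y) = 0. Term by term,
  d/dx[e^(x)] = e^(x)
  d/dx[6e^(y)] = 6·y'·e^(y)
  d/dx[-9] = 0

The pieces without y' make up ∂F/∂x and the coefficient of y' is ∂F/∂y:
  ∂F/∂x = e^(x),
  ∂F/∂y = 6e^(y).

Since d/dx[F] = ∂F/∂x + (∂F/∂y)·y' = 0, solve for y':
  (∂F/∂y)·y' = -∂F/∂x
  dy/dx = -(∂F/∂x)/(∂F/∂y) = -(e^(x))/(6e^(y)) = -e^(x - y)/6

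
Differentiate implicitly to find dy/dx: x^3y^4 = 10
Differentiate the relation implicitly: treat y = y(x) and apply the chain rule, so every y-derivative picks up a y' = dy/dx factor.

With everything moved to the left-hand side, differentiate term by term:
  d/dx[x^3y^4] = 4x^3y^3·y' + 3x^2y^4
  d/dx[-10] = 0

Separating the contributions that come from x directly and those that come through y:
  without y':      3x^2y^4
  multiplying y':  4x^3y^3

so (3x^2y^4) + (4x^3y^3)·y' = 0, and therefore
  dy/dx = -(3x^2y^4)/(4x^3y^3) = -3y/(4x)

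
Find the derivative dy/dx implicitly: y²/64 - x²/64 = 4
Apply d/dx to both sides, remembering that y depends on x. Each occurrence of y therefore brings in a y' = dy/dx via the chain rule.

With F(x, y) equal to the left-hand side minus the right, differentiate F term by term:
  d/dx[-x^2/64] = -x/32
  d/dx[y^2/64] = y·y'/32
  d/dx[-4] = 0
Adding these up, d/dx[F] = 0 becomes
  (-x/32) + (y/32)·y' = 0,
so isolating y',
  dy/dx = -(-x/32)/(y/32) = x/y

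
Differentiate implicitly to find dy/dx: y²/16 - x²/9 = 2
Take d/dx of both sides. Since y is implicitly a function of x, the chain rule attaches a y' = dy/dx factor whenever we differentiate through y.

Set F(x, y) = (left side) − (right side), so the curve is F = 0. Differentiating each term of F:
  d/dx[-x^2/9] = -2x/9
  d/dx[y^2/16] = y·y'/8
  d/dx[-2] = 0

Collecting, the y'-free part is the partial derivative in x and the y' coefficient is the partial derivative in y:
  ∂F/∂x = -2x/9
  ∂F/∂y = y/8

so d/dx[F(x, y(x))] = ∂F/∂x + (∂F/∂y)·y' = 0. Rearranging,
  dy/dx = -(∂F/∂x)/(∂F/∂y) = -(-2x/9)/(y/8) = 16x/(9y)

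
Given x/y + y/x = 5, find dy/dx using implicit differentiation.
Take d/dx of both sides. Since y is implicitly a function of x, the chain rule attaches a y' = dy/dx factor whenever we differentiate through y.

Set F(x, y) = (left side) − (right side), so the curve is F = 0. Differentiating each term of F:
  d/dx[x/y] = -x·y'/y^2 + 1/y
  d/dx[y/x] = y'/x - y/x^2
  d/dx[-5] = 0

Collecting, the y'-free part is the partial derivative in x and the y' coefficient is the partial derivative in y:
  ∂F/∂x = 1/y - y/x^2
  ∂F/∂y = -x/y^2 + 1/x

so d/dx[F(x, y(x))] = ∂F/∂x + (∂F/∂y)·y' = 0. Rearranging,
  dy/dx = -(∂F/∂x)/(∂F/∂y) = -(1/y - y/x^2)/(-x/y^2 + 1/x)
        = -((x - y)(x + y)/(x^2y))/(-(x - y)(x + y)/(xy^2)) = y/x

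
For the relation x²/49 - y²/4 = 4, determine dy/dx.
Differentiate both sides with respect to x, treating y as y(x). By the chain rule, any term containing y contributes a factor of y' = dy/dx when we differentiate it.

Move every term to one side and write the relation as F(x, y) = 0. Term by term,
  d/dx[x^2/49] = 2x/49
  d/dx[-y^2/4] = -y·y'/2
  d/dx[-4] = 0

The pieces without y' make up ∂F/∂x and the coefficient of y' is ∂F/∂y:
  ∂F/∂x = 2x/49,
  ∂F/∂y = -y/2.

Since d/dx[F] = ∂F/∂x + (∂F/∂y)·y' = 0, solve for y':
  (∂F/∂y)·y' = -∂F/∂x
  dy/dx = -(∂F/∂x)/(∂F/∂y) = -(2x/49)/(-y/2) = 4x/(49y)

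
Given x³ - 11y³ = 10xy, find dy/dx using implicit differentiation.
Apply d/dx to both sides, remembering that y depends on x. Each occurrence of y therefore brings in a y' = dy/dx via the chain rule.

With F(x, y) equal to the left-hand side minus the right, differentiate F term by term:
  d/dx[x^3] = 3x^2
  d/dx[-10xy] = -10x·y' - 10y
  d/dx[-11y^3] = -33y^2·y'
Adding these up, d/dx[F] = 0 becomes
  (3x^2 - 10y) + (-10x - 33y^2)·y' = 0,
so isolating y',
  dy/dx = -(3x^2 - 10y)/(-10x - 33y^2) = (3x^2 - 10y)/(10x + 33y^2)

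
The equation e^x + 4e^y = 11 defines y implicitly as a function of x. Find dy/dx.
Take d/dx of both sides. Since y is implicitly a function of x, the chain rule attaches a y' = dy/dx factor whenever we differentiate through y.

Set F(x, y) = (left side) − (right side), so the curve is F = 0. Differentiating each term of F:
  d/dx[e^(x)] = e^(x)
  d/dx[4e^(y)] = 4·y'·e^(y)
  d/dx[-11] = 0

Collecting, the y'-free part is the partial derivative in x and the y' coefficient is the partial derivative in y:
  ∂F/∂x = e^(x)
  ∂F/∂y = 4e^(y)

so d/dx[F(x, y(x))] = ∂F/∂x + (∂F/∂y)·y' = 0. Rearranging,
  dy/dx = -(∂F/∂x)/(∂F/∂y) = -(e^(x))/(4e^(y)) = -e^(x - y)/4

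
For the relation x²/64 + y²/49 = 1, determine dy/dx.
Apply d/dx to both sides, remembering that y depends on x. Each occurrence of y therefore brings in a y' = dy/dx via the chain rule.

With F(x, y) equal to the left-hand side minus the right, differentiate F term by term:
  d/dx[x^2/64] = x/32
  d/dx[y^2/49] = 2y·y'/49
  d/dx[-1] = 0
Adding these up, d/dx[F] = 0 becomes
  (x/32) + (2y/49)·y' = 0,
so isolating y',
  dy/dx = -(x/32)/(2y/49) = -49x/(64y)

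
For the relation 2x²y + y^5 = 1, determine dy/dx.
Differentiate both sides with respect to x, treating y as y(x). By the chain rule, any term containing y contributes a factor of y' = dy/dx when we differentiate it.

Move every term to one side and write the relation as F(x, y) = 0. Term by term,
  d/dx[2x^2y] = 2x^2·y' + 4xy
  d/dx[y^5] = 5y^4·y'
  d/dx[-1] = 0

The pieces without y' make up ∂F/∂x and the coefficient of y' is ∂F/∂y:
  ∂F/∂x = 4xy,
  ∂F/∂y = 2x^2 + 5y^4.

Since d/dx[F] = ∂F/∂x + (∂F/∂y)·y' = 0, solve for y':
  (∂F/∂y)·y' = -∂F/∂x
  dy/dx = -(∂F/∂x)/(∂F/∂y) = -(4xy)/(2x^2 + 5y^4) = -4xy/(2x^2 + 5y^4)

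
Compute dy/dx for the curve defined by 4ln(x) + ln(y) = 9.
Differentiate the relation implicitly: treat y = y(x) and apply the chain rule, so every y-derivative picks up a y' = dy/dx factor.

With everything moved to the left-hand side, differentiate term by term:
  d/dx[4ln(x)] = 4/x
  d/dx[ln(y)] = y'/y
  d/dx[-9] = 0

Separating the contributions that come from x directly and those that come through y:
  without y':      4/x
  multiplying y':  1/y

so (4/x) + (1/y)·y' = 0, and therefore
  dy/dx = -(4/x)/(1/y) = -4y/x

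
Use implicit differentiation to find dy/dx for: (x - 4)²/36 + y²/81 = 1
Differentiate both sides with respect to x, treating y as y(x). By the chain rule, any term containing y contributes a factor of y' = dy/dx when we differentiate it.

Move every term to one side and write the relation as F(x, y) = 0. Term by term,
  d/dx[y^2/81] = 2y·y'/81
  d/dx[(x - 4)^2/36] = x/18 - 2/9
  d/dx[-1] = 0

The pieces without y' make up ∂F/∂x and the coefficient of y' is ∂F/∂y:
  ∂F/∂x = x/18 - 2/9,
  ∂F/∂y = 2y/81.

Since d/dx[F] = ∂F/∂x + (∂F/∂y)·y' = 0, solve for y':
  (∂F/∂y)·y' = -∂F/∂x
  dy/dx = -(∂F/∂x)/(∂F/∂y) = -(x/18 - 2/9)/(2y/81)
        = -((x - 4)/18)/(2y/81) = 9(4 - x)/(4y)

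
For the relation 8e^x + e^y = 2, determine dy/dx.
Apply d/dx to both sides, remembering that y depends on x. Each occurrence of y therefore brings in a y' = dy/dx via the chain rule.

With F(x, y) equal to the left-hand side minus the right, differentiate F term by term:
  d/dx[8e^(x)] = 8e^(x)
  d/dx[e^(y)] = y'·e^(y)
  d/dx[-2] = 0
Adding these up, d/dx[F] = 0 becomes
  (8e^(x)) + (e^(y))·y' = 0,
so isolating y',
  dy/dx = -(8e^(x))/(e^(y)) = -8e^(x - y)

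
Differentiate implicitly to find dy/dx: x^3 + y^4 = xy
Apply d/dx to both sides, remembering that y depends on x. Each occurrence of y therefore brings in a y' = dy/dx via the chain rule.

With F(x, y) equal to the left-hand side minus the right, differentiate F term by term:
  d/dx[x^3] = 3x^2
  d/dx[-xy] = -x·y' - y
  d/dx[y^4] = 4y^3·y'
Adding these up, d/dx[F] = 0 becomes
  (3x^2 - y) + (-x + 4y^3)·y' = 0,
so isolating y',
  dy/dx = -(3x^2 - y)/(-x + 4y^3) = (3x^2 - y)/(x - 4y^3)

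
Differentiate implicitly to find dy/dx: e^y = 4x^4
Differentiate the relation implicitly: treat y = y(x) and apply the chain rule, so every y-derivative picks up a y' = dy/dx factor.

With everything moved to the left-hand side, differentiate term by term:
  d/dx[-4x^4] = -16x^3
  d/dx[e^(y)] = y'·e^(y)

Separating the contributions that come from x directly and those that come through y:
  without y':      -16x^3
  multiplying y':  e^(y)

so (-16x^3) + (e^(y))·y' = 0, and therefore
  dy/dx = -(-16x^3)/(e^(y)) = 16x^3e^(-y)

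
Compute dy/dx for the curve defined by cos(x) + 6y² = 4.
Apply d/dx to both sides, remembering that y depends on x. Each occurrence of y therefore brings in a y' = dy/dx via the chain rule.

With F(x, y) equal to the left-hand side minus the right, differentiate F term by term:
  d/dx[6y^2] = 12y·y'
  d/dx[cos(x)] = -sin(x)
  d/dx[-4] = 0
Adding these up, d/dx[F] = 0 becomes
  (-sin(x)) + (12y)·y' = 0,
so isolating y',
  dy/dx = -(-sin(x))/(12y) = sin(x)/(12y)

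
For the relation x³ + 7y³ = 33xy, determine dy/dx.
Differentiate the relation implicitly: treat y = y(x) and apply the chain rule, so every y-derivative picks up a y' = dy/dx factor.

With everything moved to the left-hand side, differentiate term by term:
  d/dx[x^3] = 3x^2
  d/dx[-33xy] = -33x·y' - 33y
  d/dx[7y^3] = 21y^2·y'

Separating the contributions that come from x directly and those that come through y:
  without y':      3x^2 - 33y
  multiplying y':  -33x + 21y^2

so (3x^2 - 33y) + (-33x + 21y^2)·y' = 0, and therefore
  dy/dx = -(3x^2 - 33y)/(-33x + 21y^2) = (x^2 - 11y)/(11x - 7y^2)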